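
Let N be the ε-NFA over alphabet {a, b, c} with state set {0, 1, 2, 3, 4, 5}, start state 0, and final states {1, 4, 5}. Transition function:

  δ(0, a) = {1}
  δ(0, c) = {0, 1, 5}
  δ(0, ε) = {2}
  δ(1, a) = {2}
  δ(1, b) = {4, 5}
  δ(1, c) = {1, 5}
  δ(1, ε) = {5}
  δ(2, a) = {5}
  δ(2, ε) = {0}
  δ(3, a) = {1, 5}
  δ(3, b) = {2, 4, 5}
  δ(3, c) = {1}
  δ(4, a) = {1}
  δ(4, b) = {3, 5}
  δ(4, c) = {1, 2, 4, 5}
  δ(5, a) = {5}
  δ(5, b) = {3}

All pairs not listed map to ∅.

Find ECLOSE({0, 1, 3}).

{0, 1, 2, 3, 5}

Begin with {0, 1, 3}.
0 →ε {2}; add 2.
1 →ε {5}; add 5.
ε-closure = {0, 1, 2, 3, 5}.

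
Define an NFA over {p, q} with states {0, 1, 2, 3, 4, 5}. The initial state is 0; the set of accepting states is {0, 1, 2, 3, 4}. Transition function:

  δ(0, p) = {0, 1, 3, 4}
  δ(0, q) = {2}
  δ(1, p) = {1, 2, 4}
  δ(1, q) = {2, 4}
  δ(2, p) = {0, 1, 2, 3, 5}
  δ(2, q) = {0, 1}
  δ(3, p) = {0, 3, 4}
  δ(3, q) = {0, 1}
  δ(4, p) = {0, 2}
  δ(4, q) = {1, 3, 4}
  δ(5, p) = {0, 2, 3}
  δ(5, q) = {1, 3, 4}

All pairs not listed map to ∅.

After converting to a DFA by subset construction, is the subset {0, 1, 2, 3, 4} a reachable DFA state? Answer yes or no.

yes

Start state of the DFA: {0}.
{0} --p--> {0, 1, 3, 4}  [new]
{0} --q--> {2}  [new]
{0, 1, 3, 4} --p--> {0, 1, 2, 3, 4}  [new]
{0, 1, 3, 4} --q--> {0, 1, 2, 3, 4}  [seen]
{2} --p--> {0, 1, 2, 3, 5}  [new]
{2} --q--> {0, 1}  [new]
{0, 1, 2, 3, 4} --p--> {0, 1, 2, 3, 4, 5}  [new]
{0, 1, 2, 3, 4} --q--> {0, 1, 2, 3, 4}  [seen]
{0, 1, 2, 3, 5} --p--> {0, 1, 2, 3, 4, 5}  [seen]
{0, 1, 2, 3, 5} --q--> {0, 1, 2, 3, 4}  [seen]
{0, 1} --p--> {0, 1, 2, 3, 4}  [seen]
{0, 1} --q--> {2, 4}  [new]
{0, 1, 2, 3, 4, 5} --p--> {0, 1, 2, 3, 4, 5}  [seen]
{0, 1, 2, 3, 4, 5} --q--> {0, 1, 2, 3, 4}  [seen]
{2, 4} --p--> {0, 1, 2, 3, 5}  [seen]
{2, 4} --q--> {0, 1, 3, 4}  [seen]
Reachable DFA states: {0}, {0, 1, 3, 4}, {2}, {0, 1, 2, 3, 4}, {0, 1, 2, 3, 5}, {0, 1}, {0, 1, 2, 3, 4, 5}, {2, 4}.
{0, 1, 2, 3, 4} is among them.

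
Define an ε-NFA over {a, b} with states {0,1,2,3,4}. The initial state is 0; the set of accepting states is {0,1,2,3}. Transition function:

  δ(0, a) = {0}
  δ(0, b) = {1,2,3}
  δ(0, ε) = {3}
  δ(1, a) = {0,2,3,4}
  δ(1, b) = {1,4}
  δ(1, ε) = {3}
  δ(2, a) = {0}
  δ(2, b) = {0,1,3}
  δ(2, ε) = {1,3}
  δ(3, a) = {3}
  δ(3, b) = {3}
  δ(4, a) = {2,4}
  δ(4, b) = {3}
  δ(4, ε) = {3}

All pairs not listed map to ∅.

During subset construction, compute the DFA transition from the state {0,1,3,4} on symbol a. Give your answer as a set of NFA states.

δ(0,a) = {0}; δ(1,a) = {0,2,3,4}; δ(3,a) = {3}; δ(4,a) = {2,4}.
Union: {0,2,3,4}.
ε-closure gives {0,1,2,3,4}.

{0,1,2,3,4}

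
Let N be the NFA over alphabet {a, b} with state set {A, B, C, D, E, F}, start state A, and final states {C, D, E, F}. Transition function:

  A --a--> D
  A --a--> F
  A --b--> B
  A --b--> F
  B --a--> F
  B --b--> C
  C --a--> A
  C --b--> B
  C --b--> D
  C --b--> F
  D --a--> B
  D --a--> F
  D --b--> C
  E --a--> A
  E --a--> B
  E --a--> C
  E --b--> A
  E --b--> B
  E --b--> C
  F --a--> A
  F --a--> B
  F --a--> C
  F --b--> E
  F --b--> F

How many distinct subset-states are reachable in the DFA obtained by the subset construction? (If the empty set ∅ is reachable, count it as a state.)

12

Start state of the DFA: {A}.
{A} --a--> {D, F}  [new]
{A} --b--> {B, F}  [new]
{D, F} --a--> {A, B, C, F}  [new]
{D, F} --b--> {C, E, F}  [new]
{B, F} --a--> {A, B, C, F}  [seen]
{B, F} --b--> {C, E, F}  [seen]
{A, B, C, F} --a--> {A, B, C, D, F}  [new]
{A, B, C, F} --b--> {B, C, D, E, F}  [new]
{C, E, F} --a--> {A, B, C}  [new]
{C, E, F} --b--> {A, B, C, D, E, F}  [new]
{A, B, C, D, F} --a--> {A, B, C, D, F}  [seen]
{A, B, C, D, F} --b--> {B, C, D, E, F}  [seen]
{B, C, D, E, F} --a--> {A, B, C, F}  [seen]
{B, C, D, E, F} --b--> {A, B, C, D, E, F}  [seen]
{A, B, C} --a--> {A, D, F}  [new]
{A, B, C} --b--> {B, C, D, F}  [new]
{A, B, C, D, E, F} --a--> {A, B, C, D, F}  [seen]
{A, B, C, D, E, F} --b--> {A, B, C, D, E, F}  [seen]
{A, D, F} --a--> {A, B, C, D, F}  [seen]
{A, D, F} --b--> {B, C, E, F}  [new]
{B, C, D, F} --a--> {A, B, C, F}  [seen]
{B, C, D, F} --b--> {B, C, D, E, F}  [seen]
{B, C, E, F} --a--> {A, B, C, F}  [seen]
{B, C, E, F} --b--> {A, B, C, D, E, F}  [seen]
Reachable DFA states: {A}, {D, F}, {B, F}, {A, B, C, F}, {C, E, F}, {A, B, C, D, F}, {B, C, D, E, F}, {A, B, C}, {A, B, C, D, E, F}, {A, D, F}, {B, C, D, F}, {B, C, E, F}.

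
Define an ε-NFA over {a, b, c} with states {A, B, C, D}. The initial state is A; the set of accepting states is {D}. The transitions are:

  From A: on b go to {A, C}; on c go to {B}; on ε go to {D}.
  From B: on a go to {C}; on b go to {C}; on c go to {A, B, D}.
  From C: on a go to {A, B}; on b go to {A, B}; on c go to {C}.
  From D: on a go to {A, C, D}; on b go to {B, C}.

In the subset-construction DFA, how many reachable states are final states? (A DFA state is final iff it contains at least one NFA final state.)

Start state of the DFA: {A, D} (ε-closure of the NFA start).
{A, D} --a--> {A, C, D}  [new]
{A, D} --b--> {A, B, C, D}  [new]
{A, D} --c--> {B}  [new]
{A, C, D} --a--> {A, B, C, D}  [seen]
{A, C, D} --b--> {A, B, C, D}  [seen]
{A, C, D} --c--> {B, C}  [new]
{A, B, C, D} --a--> {A, B, C, D}  [seen]
{A, B, C, D} --b--> {A, B, C, D}  [seen]
{A, B, C, D} --c--> {A, B, C, D}  [seen]
{B} --a--> {C}  [new]
{B} --b--> {C}  [seen]
{B} --c--> {A, B, D}  [new]
{B, C} --a--> {A, B, C, D}  [seen]
{B, C} --b--> {A, B, C, D}  [seen]
{B, C} --c--> {A, B, C, D}  [seen]
{C} --a--> {A, B, D}  [seen]
{C} --b--> {A, B, D}  [seen]
{C} --c--> {C}  [seen]
{A, B, D} --a--> {A, C, D}  [seen]
{A, B, D} --b--> {A, B, C, D}  [seen]
{A, B, D} --c--> {A, B, D}  [seen]
Reachable DFA states: {A, D}, {A, C, D}, {A, B, C, D}, {B}, {B, C}, {C}, {A, B, D}.
Accepting DFA states (contain an NFA accepting state): {A, D}, {A, C, D}, {A, B, C, D}, {A, B, D}.

4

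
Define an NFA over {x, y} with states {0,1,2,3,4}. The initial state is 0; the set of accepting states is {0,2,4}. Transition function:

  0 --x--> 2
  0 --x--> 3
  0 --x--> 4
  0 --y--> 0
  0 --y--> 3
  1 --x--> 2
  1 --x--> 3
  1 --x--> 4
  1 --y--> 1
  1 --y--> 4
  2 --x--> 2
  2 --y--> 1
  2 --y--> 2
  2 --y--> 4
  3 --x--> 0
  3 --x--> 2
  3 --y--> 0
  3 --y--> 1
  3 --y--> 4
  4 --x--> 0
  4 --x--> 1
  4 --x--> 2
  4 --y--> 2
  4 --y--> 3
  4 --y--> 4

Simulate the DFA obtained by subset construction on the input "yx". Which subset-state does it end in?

Start: {0}.
δ(0,y) = {0,3}.
Union: {0,3}.
After y: {0,3}.
δ(0,x) = {2,3,4}; δ(3,x) = {0,2}.
Union: {0,2,3,4}.
After x: {0,2,3,4}.

{0,2,3,4}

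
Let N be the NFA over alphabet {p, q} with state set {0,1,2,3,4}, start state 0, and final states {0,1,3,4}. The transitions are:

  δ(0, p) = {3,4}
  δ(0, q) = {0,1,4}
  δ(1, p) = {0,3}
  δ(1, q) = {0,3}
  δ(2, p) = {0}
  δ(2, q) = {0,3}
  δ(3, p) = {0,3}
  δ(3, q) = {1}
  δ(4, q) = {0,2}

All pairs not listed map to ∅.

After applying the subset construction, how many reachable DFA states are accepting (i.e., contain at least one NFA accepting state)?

Start state of the DFA: {0}.
{0} --p--> {3,4}  [new]
{0} --q--> {0,1,4}  [new]
{3,4} --p--> {0,3}  [new]
{3,4} --q--> {0,1,2}  [new]
{0,1,4} --p--> {0,3,4}  [new]
{0,1,4} --q--> {0,1,2,3,4}  [new]
{0,3} --p--> {0,3,4}  [seen]
{0,3} --q--> {0,1,4}  [seen]
{0,1,2} --p--> {0,3,4}  [seen]
{0,1,2} --q--> {0,1,3,4}  [new]
{0,3,4} --p--> {0,3,4}  [seen]
{0,3,4} --q--> {0,1,2,4}  [new]
{0,1,2,3,4} --p--> {0,3,4}  [seen]
{0,1,2,3,4} --q--> {0,1,2,3,4}  [seen]
{0,1,3,4} --p--> {0,3,4}  [seen]
{0,1,3,4} --q--> {0,1,2,3,4}  [seen]
{0,1,2,4} --p--> {0,3,4}  [seen]
{0,1,2,4} --q--> {0,1,2,3,4}  [seen]
Reachable DFA states: {0}, {3,4}, {0,1,4}, {0,3}, {0,1,2}, {0,3,4}, {0,1,2,3,4}, {0,1,3,4}, {0,1,2,4}.
Accepting DFA states (contain an NFA accepting state): {0}, {3,4}, {0,1,4}, {0,3}, {0,1,2}, {0,3,4}, {0,1,2,3,4}, {0,1,3,4}, {0,1,2,4}.

9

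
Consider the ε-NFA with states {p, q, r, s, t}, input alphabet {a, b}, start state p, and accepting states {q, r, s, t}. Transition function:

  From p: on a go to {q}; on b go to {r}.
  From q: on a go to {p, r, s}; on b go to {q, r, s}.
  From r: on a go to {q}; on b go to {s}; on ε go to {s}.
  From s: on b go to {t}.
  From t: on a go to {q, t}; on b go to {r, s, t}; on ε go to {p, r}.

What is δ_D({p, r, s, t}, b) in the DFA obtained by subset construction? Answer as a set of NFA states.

δ(p,b) = {r}; δ(r,b) = {s}; δ(s,b) = {t}; δ(t,b) = {r, s, t}.
Union: {r, s, t}.
ε-closure gives {p, r, s, t}.

{p, r, s, t}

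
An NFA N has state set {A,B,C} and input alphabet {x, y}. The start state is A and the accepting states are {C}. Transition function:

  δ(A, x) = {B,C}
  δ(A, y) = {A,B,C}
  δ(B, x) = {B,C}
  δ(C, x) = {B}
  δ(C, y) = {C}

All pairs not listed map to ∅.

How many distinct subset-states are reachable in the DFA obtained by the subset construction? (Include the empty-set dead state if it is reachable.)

6

Start state of the DFA: {A}.
{A} --x--> {B,C}  [new]
{A} --y--> {A,B,C}  [new]
{B,C} --x--> {B,C}  [seen]
{B,C} --y--> {C}  [new]
{A,B,C} --x--> {B,C}  [seen]
{A,B,C} --y--> {A,B,C}  [seen]
{C} --x--> {B}  [new]
{C} --y--> {C}  [seen]
{B} --x--> {B,C}  [seen]
{B} --y--> ∅  [new]
∅ --x--> ∅  [seen]
∅ --y--> ∅  [seen]
Reachable DFA states: {A}, {B,C}, {A,B,C}, {C}, {B}, ∅.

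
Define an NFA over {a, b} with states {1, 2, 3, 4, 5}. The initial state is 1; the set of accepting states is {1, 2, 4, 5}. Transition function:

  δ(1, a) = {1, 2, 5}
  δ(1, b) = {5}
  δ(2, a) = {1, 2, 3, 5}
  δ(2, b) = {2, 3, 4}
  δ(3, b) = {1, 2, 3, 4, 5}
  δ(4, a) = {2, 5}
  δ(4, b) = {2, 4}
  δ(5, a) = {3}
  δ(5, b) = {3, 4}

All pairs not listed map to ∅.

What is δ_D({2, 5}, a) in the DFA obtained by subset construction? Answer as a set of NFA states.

δ(2,a) = {1, 2, 3, 5}; δ(5,a) = {3}.
Union: {1, 2, 3, 5}.

{1, 2, 3, 5}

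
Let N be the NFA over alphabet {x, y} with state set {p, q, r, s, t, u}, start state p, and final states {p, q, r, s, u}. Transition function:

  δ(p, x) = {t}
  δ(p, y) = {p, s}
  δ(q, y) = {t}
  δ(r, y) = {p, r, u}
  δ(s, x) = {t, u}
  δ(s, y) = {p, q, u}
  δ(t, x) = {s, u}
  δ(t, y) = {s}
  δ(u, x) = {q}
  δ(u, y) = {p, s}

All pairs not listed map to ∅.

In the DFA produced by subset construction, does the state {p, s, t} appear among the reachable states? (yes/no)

yes

Start state of the DFA: {p}.
{p} --x--> {t}  [new]
{p} --y--> {p, s}  [new]
{t} --x--> {s, u}  [new]
{t} --y--> {s}  [new]
{p, s} --x--> {t, u}  [new]
{p, s} --y--> {p, q, s, u}  [new]
{s, u} --x--> {q, t, u}  [new]
{s, u} --y--> {p, q, s, u}  [seen]
{s} --x--> {t, u}  [seen]
{s} --y--> {p, q, u}  [new]
{t, u} --x--> {q, s, u}  [new]
{t, u} --y--> {p, s}  [seen]
{p, q, s, u} --x--> {q, t, u}  [seen]
{p, q, s, u} --y--> {p, q, s, t, u}  [new]
{q, t, u} --x--> {q, s, u}  [seen]
{q, t, u} --y--> {p, s, t}  [new]
{p, q, u} --x--> {q, t}  [new]
{p, q, u} --y--> {p, s, t}  [seen]
{q, s, u} --x--> {q, t, u}  [seen]
{q, s, u} --y--> {p, q, s, t, u}  [seen]
{p, q, s, t, u} --x--> {q, s, t, u}  [new]
{p, q, s, t, u} --y--> {p, q, s, t, u}  [seen]
{p, s, t} --x--> {s, t, u}  [new]
{p, s, t} --y--> {p, q, s, u}  [seen]
{q, t} --x--> {s, u}  [seen]
{q, t} --y--> {s, t}  [new]
{q, s, t, u} --x--> {q, s, t, u}  [seen]
{q, s, t, u} --y--> {p, q, s, t, u}  [seen]
{s, t, u} --x--> {q, s, t, u}  [seen]
{s, t, u} --y--> {p, q, s, u}  [seen]
{s, t} --x--> {s, t, u}  [seen]
{s, t} --y--> {p, q, s, u}  [seen]
Reachable DFA states: {p}, {t}, {p, s}, {s, u}, {s}, {t, u}, {p, q, s, u}, {q, t, u}, {p, q, u}, {q, s, u}, {p, q, s, t, u}, {p, s, t}, {q, t}, {q, s, t, u}, {s, t, u}, {s, t}.
{p, s, t} is among them.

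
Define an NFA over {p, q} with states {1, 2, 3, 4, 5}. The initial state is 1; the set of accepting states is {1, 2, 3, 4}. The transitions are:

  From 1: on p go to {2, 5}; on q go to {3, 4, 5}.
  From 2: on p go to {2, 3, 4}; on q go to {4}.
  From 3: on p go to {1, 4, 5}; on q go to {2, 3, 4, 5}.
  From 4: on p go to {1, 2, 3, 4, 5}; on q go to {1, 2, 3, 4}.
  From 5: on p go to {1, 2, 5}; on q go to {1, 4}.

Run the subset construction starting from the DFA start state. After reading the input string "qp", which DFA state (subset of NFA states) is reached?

Start: {1}.
δ(1,q) = {3, 4, 5}.
Union: {3, 4, 5}.
After q: {3, 4, 5}.
δ(3,p) = {1, 4, 5}; δ(4,p) = {1, 2, 3, 4, 5}; δ(5,p) = {1, 2, 5}.
Union: {1, 2, 3, 4, 5}.
After p: {1, 2, 3, 4, 5}.

{1, 2, 3, 4, 5}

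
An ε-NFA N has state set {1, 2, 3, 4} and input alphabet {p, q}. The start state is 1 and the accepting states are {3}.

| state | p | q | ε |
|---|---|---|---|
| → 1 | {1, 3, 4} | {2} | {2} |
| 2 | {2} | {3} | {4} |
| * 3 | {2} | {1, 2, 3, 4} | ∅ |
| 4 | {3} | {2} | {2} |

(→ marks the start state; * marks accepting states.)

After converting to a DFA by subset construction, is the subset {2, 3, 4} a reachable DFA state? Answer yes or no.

yes

Start state of the DFA: {1, 2, 4} (ε-closure of the NFA start).
{1, 2, 4} --p--> {1, 2, 3, 4}  [new]
{1, 2, 4} --q--> {2, 3, 4}  [new]
{1, 2, 3, 4} --p--> {1, 2, 3, 4}  [seen]
{1, 2, 3, 4} --q--> {1, 2, 3, 4}  [seen]
{2, 3, 4} --p--> {2, 3, 4}  [seen]
{2, 3, 4} --q--> {1, 2, 3, 4}  [seen]
Reachable DFA states: {1, 2, 4}, {1, 2, 3, 4}, {2, 3, 4}.
{2, 3, 4} is among them.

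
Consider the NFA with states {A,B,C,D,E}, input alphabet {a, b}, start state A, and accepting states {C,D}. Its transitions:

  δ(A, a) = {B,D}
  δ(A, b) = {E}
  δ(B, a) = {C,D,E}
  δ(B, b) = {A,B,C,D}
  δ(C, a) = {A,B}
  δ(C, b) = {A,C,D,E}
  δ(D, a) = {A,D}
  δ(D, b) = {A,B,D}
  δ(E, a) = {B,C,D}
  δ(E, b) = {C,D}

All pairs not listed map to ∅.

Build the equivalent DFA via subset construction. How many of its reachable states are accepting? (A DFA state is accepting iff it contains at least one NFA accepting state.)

Start state of the DFA: {A}.
{A} --a--> {B,D}  [new]
{A} --b--> {E}  [new]
{B,D} --a--> {A,C,D,E}  [new]
{B,D} --b--> {A,B,C,D}  [new]
{E} --a--> {B,C,D}  [new]
{E} --b--> {C,D}  [new]
{A,C,D,E} --a--> {A,B,C,D}  [seen]
{A,C,D,E} --b--> {A,B,C,D,E}  [new]
{A,B,C,D} --a--> {A,B,C,D,E}  [seen]
{A,B,C,D} --b--> {A,B,C,D,E}  [seen]
{B,C,D} --a--> {A,B,C,D,E}  [seen]
{B,C,D} --b--> {A,B,C,D,E}  [seen]
{C,D} --a--> {A,B,D}  [new]
{C,D} --b--> {A,B,C,D,E}  [seen]
{A,B,C,D,E} --a--> {A,B,C,D,E}  [seen]
{A,B,C,D,E} --b--> {A,B,C,D,E}  [seen]
{A,B,D} --a--> {A,B,C,D,E}  [seen]
{A,B,D} --b--> {A,B,C,D,E}  [seen]
Reachable DFA states: {A}, {B,D}, {E}, {A,C,D,E}, {A,B,C,D}, {B,C,D}, {C,D}, {A,B,C,D,E}, {A,B,D}.
Accepting DFA states (contain an NFA accepting state): {B,D}, {A,C,D,E}, {A,B,C,D}, {B,C,D}, {C,D}, {A,B,C,D,E}, {A,B,D}.

7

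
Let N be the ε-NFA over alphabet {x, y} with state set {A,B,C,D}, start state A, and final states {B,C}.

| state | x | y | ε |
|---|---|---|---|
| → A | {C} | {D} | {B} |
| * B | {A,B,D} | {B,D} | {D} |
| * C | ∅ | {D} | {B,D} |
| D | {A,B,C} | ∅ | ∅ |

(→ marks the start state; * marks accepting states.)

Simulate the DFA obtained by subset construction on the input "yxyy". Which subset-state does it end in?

{B,D}

Start: {A,B,D}.
δ(A,y) = {D}; δ(B,y) = {B,D}; δ(D,y) = ∅.
Union: {B,D}.
After y: {B,D}.
δ(B,x) = {A,B,D}; δ(D,x) = {A,B,C}.
Union: {A,B,C,D}.
After x: {A,B,C,D}.
δ(A,y) = {D}; δ(B,y) = {B,D}; δ(C,y) = {D}; δ(D,y) = ∅.
Union: {B,D}.
After y: {B,D}.
δ(B,y) = {B,D}; δ(D,y) = ∅.
Union: {B,D}.
After y: {B,D}.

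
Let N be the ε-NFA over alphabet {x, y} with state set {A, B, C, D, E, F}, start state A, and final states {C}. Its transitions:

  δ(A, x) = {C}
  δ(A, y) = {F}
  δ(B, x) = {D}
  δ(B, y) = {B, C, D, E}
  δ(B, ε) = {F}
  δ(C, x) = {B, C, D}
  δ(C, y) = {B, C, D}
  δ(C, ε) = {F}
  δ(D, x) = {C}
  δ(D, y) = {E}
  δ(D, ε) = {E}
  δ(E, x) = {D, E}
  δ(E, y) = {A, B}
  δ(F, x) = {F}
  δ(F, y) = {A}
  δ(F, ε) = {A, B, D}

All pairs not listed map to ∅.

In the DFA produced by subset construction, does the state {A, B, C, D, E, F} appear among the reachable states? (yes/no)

yes

Start state of the DFA: {A} (ε-closure of the NFA start).
{A} --x--> {A, B, C, D, E, F}  [new]
{A} --y--> {A, B, D, E, F}  [new]
{A, B, C, D, E, F} --x--> {A, B, C, D, E, F}  [seen]
{A, B, C, D, E, F} --y--> {A, B, C, D, E, F}  [seen]
{A, B, D, E, F} --x--> {A, B, C, D, E, F}  [seen]
{A, B, D, E, F} --y--> {A, B, C, D, E, F}  [seen]
Reachable DFA states: {A}, {A, B, C, D, E, F}, {A, B, D, E, F}.
{A, B, C, D, E, F} is among them.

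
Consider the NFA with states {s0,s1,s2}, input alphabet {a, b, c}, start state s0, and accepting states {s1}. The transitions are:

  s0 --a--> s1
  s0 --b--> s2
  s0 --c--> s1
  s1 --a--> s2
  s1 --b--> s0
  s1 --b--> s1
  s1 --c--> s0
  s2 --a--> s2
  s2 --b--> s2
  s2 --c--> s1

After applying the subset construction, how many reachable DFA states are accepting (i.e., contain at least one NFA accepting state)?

Start state of the DFA: {s0}.
{s0} --a--> {s1}  [new]
{s0} --b--> {s2}  [new]
{s0} --c--> {s1}  [seen]
{s1} --a--> {s2}  [seen]
{s1} --b--> {s0,s1}  [new]
{s1} --c--> {s0}  [seen]
{s2} --a--> {s2}  [seen]
{s2} --b--> {s2}  [seen]
{s2} --c--> {s1}  [seen]
{s0,s1} --a--> {s1,s2}  [new]
{s0,s1} --b--> {s0,s1,s2}  [new]
{s0,s1} --c--> {s0,s1}  [seen]
{s1,s2} --a--> {s2}  [seen]
{s1,s2} --b--> {s0,s1,s2}  [seen]
{s1,s2} --c--> {s0,s1}  [seen]
{s0,s1,s2} --a--> {s1,s2}  [seen]
{s0,s1,s2} --b--> {s0,s1,s2}  [seen]
{s0,s1,s2} --c--> {s0,s1}  [seen]
Reachable DFA states: {s0}, {s1}, {s2}, {s0,s1}, {s1,s2}, {s0,s1,s2}.
Accepting DFA states (contain an NFA accepting state): {s1}, {s0,s1}, {s1,s2}, {s0,s1,s2}.

4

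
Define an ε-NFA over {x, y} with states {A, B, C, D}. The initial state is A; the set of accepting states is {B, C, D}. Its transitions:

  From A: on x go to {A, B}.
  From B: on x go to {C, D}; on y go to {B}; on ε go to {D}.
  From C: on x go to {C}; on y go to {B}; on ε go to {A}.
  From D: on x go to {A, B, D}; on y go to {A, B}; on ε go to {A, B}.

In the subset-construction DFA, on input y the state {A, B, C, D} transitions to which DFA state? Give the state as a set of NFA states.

δ(A,y) = ∅; δ(B,y) = {B}; δ(C,y) = {B}; δ(D,y) = {A, B}.
Union: {A, B}.
ε-closure gives {A, B, D}.

{A, B, D}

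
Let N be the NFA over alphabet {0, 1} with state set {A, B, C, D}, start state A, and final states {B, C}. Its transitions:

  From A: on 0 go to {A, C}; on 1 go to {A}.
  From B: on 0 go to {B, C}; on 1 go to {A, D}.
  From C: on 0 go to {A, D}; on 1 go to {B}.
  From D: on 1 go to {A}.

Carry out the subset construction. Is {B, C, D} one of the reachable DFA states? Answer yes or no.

no

Start state of the DFA: {A}.
{A} --0--> {A, C}  [new]
{A} --1--> {A}  [seen]
{A, C} --0--> {A, C, D}  [new]
{A, C} --1--> {A, B}  [new]
{A, C, D} --0--> {A, C, D}  [seen]
{A, C, D} --1--> {A, B}  [seen]
{A, B} --0--> {A, B, C}  [new]
{A, B} --1--> {A, D}  [new]
{A, B, C} --0--> {A, B, C, D}  [new]
{A, B, C} --1--> {A, B, D}  [new]
{A, D} --0--> {A, C}  [seen]
{A, D} --1--> {A}  [seen]
{A, B, C, D} --0--> {A, B, C, D}  [seen]
{A, B, C, D} --1--> {A, B, D}  [seen]
{A, B, D} --0--> {A, B, C}  [seen]
{A, B, D} --1--> {A, D}  [seen]
Reachable DFA states: {A}, {A, C}, {A, C, D}, {A, B}, {A, B, C}, {A, D}, {A, B, C, D}, {A, B, D}.
{B, C, D} is not among them.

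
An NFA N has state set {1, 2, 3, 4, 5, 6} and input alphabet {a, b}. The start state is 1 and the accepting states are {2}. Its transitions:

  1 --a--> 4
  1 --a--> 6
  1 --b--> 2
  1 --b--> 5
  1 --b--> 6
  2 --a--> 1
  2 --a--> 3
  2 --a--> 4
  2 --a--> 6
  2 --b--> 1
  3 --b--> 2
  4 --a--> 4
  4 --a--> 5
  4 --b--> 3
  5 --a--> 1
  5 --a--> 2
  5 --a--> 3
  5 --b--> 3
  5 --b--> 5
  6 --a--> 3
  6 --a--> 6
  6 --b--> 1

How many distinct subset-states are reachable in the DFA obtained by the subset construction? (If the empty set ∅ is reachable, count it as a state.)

Start state of the DFA: {1}.
{1} --a--> {4, 6}  [new]
{1} --b--> {2, 5, 6}  [new]
{4, 6} --a--> {3, 4, 5, 6}  [new]
{4, 6} --b--> {1, 3}  [new]
{2, 5, 6} --a--> {1, 2, 3, 4, 6}  [new]
{2, 5, 6} --b--> {1, 3, 5}  [new]
{3, 4, 5, 6} --a--> {1, 2, 3, 4, 5, 6}  [new]
{3, 4, 5, 6} --b--> {1, 2, 3, 5}  [new]
{1, 3} --a--> {4, 6}  [seen]
{1, 3} --b--> {2, 5, 6}  [seen]
{1, 2, 3, 4, 6} --a--> {1, 3, 4, 5, 6}  [new]
{1, 2, 3, 4, 6} --b--> {1, 2, 3, 5, 6}  [new]
{1, 3, 5} --a--> {1, 2, 3, 4, 6}  [seen]
{1, 3, 5} --b--> {2, 3, 5, 6}  [new]
{1, 2, 3, 4, 5, 6} --a--> {1, 2, 3, 4, 5, 6}  [seen]
{1, 2, 3, 4, 5, 6} --b--> {1, 2, 3, 5, 6}  [seen]
{1, 2, 3, 5} --a--> {1, 2, 3, 4, 6}  [seen]
{1, 2, 3, 5} --b--> {1, 2, 3, 5, 6}  [seen]
{1, 3, 4, 5, 6} --a--> {1, 2, 3, 4, 5, 6}  [seen]
{1, 3, 4, 5, 6} --b--> {1, 2, 3, 5, 6}  [seen]
{1, 2, 3, 5, 6} --a--> {1, 2, 3, 4, 6}  [seen]
{1, 2, 3, 5, 6} --b--> {1, 2, 3, 5, 6}  [seen]
{2, 3, 5, 6} --a--> {1, 2, 3, 4, 6}  [seen]
{2, 3, 5, 6} --b--> {1, 2, 3, 5}  [seen]
Reachable DFA states: {1}, {4, 6}, {2, 5, 6}, {3, 4, 5, 6}, {1, 3}, {1, 2, 3, 4, 6}, {1, 3, 5}, {1, 2, 3, 4, 5, 6}, {1, 2, 3, 5}, {1, 3, 4, 5, 6}, {1, 2, 3, 5, 6}, {2, 3, 5, 6}.

12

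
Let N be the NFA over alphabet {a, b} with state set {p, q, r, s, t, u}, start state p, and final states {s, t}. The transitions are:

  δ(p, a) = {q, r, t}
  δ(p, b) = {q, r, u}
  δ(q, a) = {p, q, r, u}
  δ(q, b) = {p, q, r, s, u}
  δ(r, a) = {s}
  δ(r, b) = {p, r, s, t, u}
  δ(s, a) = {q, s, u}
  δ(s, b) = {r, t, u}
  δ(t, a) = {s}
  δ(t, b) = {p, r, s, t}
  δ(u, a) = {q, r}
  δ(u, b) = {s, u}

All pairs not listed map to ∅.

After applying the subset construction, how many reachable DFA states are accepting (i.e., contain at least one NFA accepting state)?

Start state of the DFA: {p}.
{p} --a--> {q, r, t}  [new]
{p} --b--> {q, r, u}  [new]
{q, r, t} --a--> {p, q, r, s, u}  [new]
{q, r, t} --b--> {p, q, r, s, t, u}  [new]
{q, r, u} --a--> {p, q, r, s, u}  [seen]
{q, r, u} --b--> {p, q, r, s, t, u}  [seen]
{p, q, r, s, u} --a--> {p, q, r, s, t, u}  [seen]
{p, q, r, s, u} --b--> {p, q, r, s, t, u}  [seen]
{p, q, r, s, t, u} --a--> {p, q, r, s, t, u}  [seen]
{p, q, r, s, t, u} --b--> {p, q, r, s, t, u}  [seen]
Reachable DFA states: {p}, {q, r, t}, {q, r, u}, {p, q, r, s, u}, {p, q, r, s, t, u}.
Accepting DFA states (contain an NFA accepting state): {q, r, t}, {p, q, r, s, u}, {p, q, r, s, t, u}.

3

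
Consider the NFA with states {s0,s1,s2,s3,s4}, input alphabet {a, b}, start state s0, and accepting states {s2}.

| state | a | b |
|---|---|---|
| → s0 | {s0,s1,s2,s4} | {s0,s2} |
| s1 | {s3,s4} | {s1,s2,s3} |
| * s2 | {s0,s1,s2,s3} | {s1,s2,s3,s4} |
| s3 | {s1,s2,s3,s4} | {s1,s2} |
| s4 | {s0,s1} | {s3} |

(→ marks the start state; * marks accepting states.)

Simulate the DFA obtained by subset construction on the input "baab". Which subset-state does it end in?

{s0,s1,s2,s3,s4}

Start: {s0}.
δ(s0,b) = {s0,s2}.
Union: {s0,s2}.
After b: {s0,s2}.
δ(s0,a) = {s0,s1,s2,s4}; δ(s2,a) = {s0,s1,s2,s3}.
Union: {s0,s1,s2,s3,s4}.
After a: {s0,s1,s2,s3,s4}.
δ(s0,a) = {s0,s1,s2,s4}; δ(s1,a) = {s3,s4}; δ(s2,a) = {s0,s1,s2,s3}; δ(s3,a) = {s1,s2,s3,s4}; δ(s4,a) = {s0,s1}.
Union: {s0,s1,s2,s3,s4}.
After a: {s0,s1,s2,s3,s4}.
δ(s0,b) = {s0,s2}; δ(s1,b) = {s1,s2,s3}; δ(s2,b) = {s1,s2,s3,s4}; δ(s3,b) = {s1,s2}; δ(s4,b) = {s3}.
Union: {s0,s1,s2,s3,s4}.
After b: {s0,s1,s2,s3,s4}.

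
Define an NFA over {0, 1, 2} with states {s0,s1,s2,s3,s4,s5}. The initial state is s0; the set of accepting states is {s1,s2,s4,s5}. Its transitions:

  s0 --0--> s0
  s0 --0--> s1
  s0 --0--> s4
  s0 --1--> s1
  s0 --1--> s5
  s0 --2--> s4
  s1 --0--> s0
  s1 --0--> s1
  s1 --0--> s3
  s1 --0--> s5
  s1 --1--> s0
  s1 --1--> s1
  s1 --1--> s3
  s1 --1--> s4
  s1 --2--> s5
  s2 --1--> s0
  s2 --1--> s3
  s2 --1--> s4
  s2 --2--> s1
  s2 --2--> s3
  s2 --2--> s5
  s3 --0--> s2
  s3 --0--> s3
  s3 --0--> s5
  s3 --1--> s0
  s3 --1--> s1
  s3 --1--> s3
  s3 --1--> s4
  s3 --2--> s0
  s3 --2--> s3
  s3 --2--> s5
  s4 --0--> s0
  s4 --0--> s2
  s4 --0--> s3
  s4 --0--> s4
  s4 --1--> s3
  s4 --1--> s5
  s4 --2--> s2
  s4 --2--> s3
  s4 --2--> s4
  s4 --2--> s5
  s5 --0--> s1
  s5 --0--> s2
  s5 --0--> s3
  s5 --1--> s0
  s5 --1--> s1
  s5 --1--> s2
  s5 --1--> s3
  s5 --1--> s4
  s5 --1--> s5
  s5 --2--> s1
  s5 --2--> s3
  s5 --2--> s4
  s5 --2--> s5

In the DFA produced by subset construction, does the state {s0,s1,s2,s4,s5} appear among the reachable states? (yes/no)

no

Start state of the DFA: {s0}.
{s0} --0--> {s0,s1,s4}  [new]
{s0} --1--> {s1,s5}  [new]
{s0} --2--> {s4}  [new]
{s0,s1,s4} --0--> {s0,s1,s2,s3,s4,s5}  [new]
{s0,s1,s4} --1--> {s0,s1,s3,s4,s5}  [new]
{s0,s1,s4} --2--> {s2,s3,s4,s5}  [new]
{s1,s5} --0--> {s0,s1,s2,s3,s5}  [new]
{s1,s5} --1--> {s0,s1,s2,s3,s4,s5}  [seen]
{s1,s5} --2--> {s1,s3,s4,s5}  [new]
{s4} --0--> {s0,s2,s3,s4}  [new]
{s4} --1--> {s3,s5}  [new]
{s4} --2--> {s2,s3,s4,s5}  [seen]
{s0,s1,s2,s3,s4,s5} --0--> {s0,s1,s2,s3,s4,s5}  [seen]
{s0,s1,s2,s3,s4,s5} --1--> {s0,s1,s2,s3,s4,s5}  [seen]
{s0,s1,s2,s3,s4,s5} --2--> {s0,s1,s2,s3,s4,s5}  [seen]
{s0,s1,s3,s4,s5} --0--> {s0,s1,s2,s3,s4,s5}  [seen]
{s0,s1,s3,s4,s5} --1--> {s0,s1,s2,s3,s4,s5}  [seen]
{s0,s1,s3,s4,s5} --2--> {s0,s1,s2,s3,s4,s5}  [seen]
{s2,s3,s4,s5} --0--> {s0,s1,s2,s3,s4,s5}  [seen]
{s2,s3,s4,s5} --1--> {s0,s1,s2,s3,s4,s5}  [seen]
{s2,s3,s4,s5} --2--> {s0,s1,s2,s3,s4,s5}  [seen]
{s0,s1,s2,s3,s5} --0--> {s0,s1,s2,s3,s4,s5}  [seen]
{s0,s1,s2,s3,s5} --1--> {s0,s1,s2,s3,s4,s5}  [seen]
{s0,s1,s2,s3,s5} --2--> {s0,s1,s3,s4,s5}  [seen]
{s1,s3,s4,s5} --0--> {s0,s1,s2,s3,s4,s5}  [seen]
{s1,s3,s4,s5} --1--> {s0,s1,s2,s3,s4,s5}  [seen]
{s1,s3,s4,s5} --2--> {s0,s1,s2,s3,s4,s5}  [seen]
{s0,s2,s3,s4} --0--> {s0,s1,s2,s3,s4,s5}  [seen]
{s0,s2,s3,s4} --1--> {s0,s1,s3,s4,s5}  [seen]
{s0,s2,s3,s4} --2--> {s0,s1,s2,s3,s4,s5}  [seen]
{s3,s5} --0--> {s1,s2,s3,s5}  [new]
{s3,s5} --1--> {s0,s1,s2,s3,s4,s5}  [seen]
{s3,s5} --2--> {s0,s1,s3,s4,s5}  [seen]
{s1,s2,s3,s5} --0--> {s0,s1,s2,s3,s5}  [seen]
{s1,s2,s3,s5} --1--> {s0,s1,s2,s3,s4,s5}  [seen]
{s1,s2,s3,s5} --2--> {s0,s1,s3,s4,s5}  [seen]
Reachable DFA states: {s0}, {s0,s1,s4}, {s1,s5}, {s4}, {s0,s1,s2,s3,s4,s5}, {s0,s1,s3,s4,s5}, {s2,s3,s4,s5}, {s0,s1,s2,s3,s5}, {s1,s3,s4,s5}, {s0,s2,s3,s4}, {s3,s5}, {s1,s2,s3,s5}.
{s0,s1,s2,s4,s5} is not among them.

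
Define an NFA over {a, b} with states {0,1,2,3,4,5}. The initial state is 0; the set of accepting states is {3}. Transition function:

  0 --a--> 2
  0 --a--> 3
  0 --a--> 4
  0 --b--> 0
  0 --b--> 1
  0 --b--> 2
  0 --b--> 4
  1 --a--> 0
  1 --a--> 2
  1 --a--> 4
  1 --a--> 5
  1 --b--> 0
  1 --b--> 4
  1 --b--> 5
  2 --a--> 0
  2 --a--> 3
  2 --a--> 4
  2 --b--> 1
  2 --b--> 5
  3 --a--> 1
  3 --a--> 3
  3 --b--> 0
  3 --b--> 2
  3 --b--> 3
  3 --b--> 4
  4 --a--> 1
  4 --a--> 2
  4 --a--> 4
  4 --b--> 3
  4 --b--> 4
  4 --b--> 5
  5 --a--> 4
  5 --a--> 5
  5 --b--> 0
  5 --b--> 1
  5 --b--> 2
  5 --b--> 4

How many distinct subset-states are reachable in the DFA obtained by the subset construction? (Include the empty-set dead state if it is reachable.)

Start state of the DFA: {0}.
{0} --a--> {2,3,4}  [new]
{0} --b--> {0,1,2,4}  [new]
{2,3,4} --a--> {0,1,2,3,4}  [new]
{2,3,4} --b--> {0,1,2,3,4,5}  [new]
{0,1,2,4} --a--> {0,1,2,3,4,5}  [seen]
{0,1,2,4} --b--> {0,1,2,3,4,5}  [seen]
{0,1,2,3,4} --a--> {0,1,2,3,4,5}  [seen]
{0,1,2,3,4} --b--> {0,1,2,3,4,5}  [seen]
{0,1,2,3,4,5} --a--> {0,1,2,3,4,5}  [seen]
{0,1,2,3,4,5} --b--> {0,1,2,3,4,5}  [seen]
Reachable DFA states: {0}, {2,3,4}, {0,1,2,4}, {0,1,2,3,4}, {0,1,2,3,4,5}.

5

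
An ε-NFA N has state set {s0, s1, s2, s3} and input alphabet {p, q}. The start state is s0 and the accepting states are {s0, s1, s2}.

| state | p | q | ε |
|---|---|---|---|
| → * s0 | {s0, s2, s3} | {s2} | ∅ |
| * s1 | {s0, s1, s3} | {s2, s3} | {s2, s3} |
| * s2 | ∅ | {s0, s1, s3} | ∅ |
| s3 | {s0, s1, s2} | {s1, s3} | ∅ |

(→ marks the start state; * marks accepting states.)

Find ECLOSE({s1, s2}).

Begin with {s1, s2}.
s1 →ε {s2, s3}; add s3.
ε-closure = {s1, s2, s3}.

{s1, s2, s3}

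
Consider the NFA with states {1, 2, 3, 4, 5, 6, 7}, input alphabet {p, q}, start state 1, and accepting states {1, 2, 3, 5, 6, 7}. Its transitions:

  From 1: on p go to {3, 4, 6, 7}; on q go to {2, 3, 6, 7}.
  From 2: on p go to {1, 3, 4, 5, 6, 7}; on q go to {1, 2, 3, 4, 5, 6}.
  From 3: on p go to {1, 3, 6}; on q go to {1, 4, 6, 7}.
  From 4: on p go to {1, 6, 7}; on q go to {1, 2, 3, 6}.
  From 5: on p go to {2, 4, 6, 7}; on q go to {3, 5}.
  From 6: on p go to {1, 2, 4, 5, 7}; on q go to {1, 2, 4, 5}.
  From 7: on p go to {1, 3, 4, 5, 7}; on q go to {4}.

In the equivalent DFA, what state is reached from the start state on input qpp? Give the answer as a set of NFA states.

{1, 2, 3, 4, 5, 6, 7}

Start: {1}.
δ(1,q) = {2, 3, 6, 7}.
Union: {2, 3, 6, 7}.
After q: {2, 3, 6, 7}.
δ(2,p) = {1, 3, 4, 5, 6, 7}; δ(3,p) = {1, 3, 6}; δ(6,p) = {1, 2, 4, 5, 7}; δ(7,p) = {1, 3, 4, 5, 7}.
Union: {1, 2, 3, 4, 5, 6, 7}.
After p: {1, 2, 3, 4, 5, 6, 7}.
δ(1,p) = {3, 4, 6, 7}; δ(2,p) = {1, 3, 4, 5, 6, 7}; δ(3,p) = {1, 3, 6}; δ(4,p) = {1, 6, 7}; δ(5,p) = {2, 4, 6, 7}; δ(6,p) = {1, 2, 4, 5, 7}; δ(7,p) = {1, 3, 4, 5, 7}.
Union: {1, 2, 3, 4, 5, 6, 7}.
After p: {1, 2, 3, 4, 5, 6, 7}.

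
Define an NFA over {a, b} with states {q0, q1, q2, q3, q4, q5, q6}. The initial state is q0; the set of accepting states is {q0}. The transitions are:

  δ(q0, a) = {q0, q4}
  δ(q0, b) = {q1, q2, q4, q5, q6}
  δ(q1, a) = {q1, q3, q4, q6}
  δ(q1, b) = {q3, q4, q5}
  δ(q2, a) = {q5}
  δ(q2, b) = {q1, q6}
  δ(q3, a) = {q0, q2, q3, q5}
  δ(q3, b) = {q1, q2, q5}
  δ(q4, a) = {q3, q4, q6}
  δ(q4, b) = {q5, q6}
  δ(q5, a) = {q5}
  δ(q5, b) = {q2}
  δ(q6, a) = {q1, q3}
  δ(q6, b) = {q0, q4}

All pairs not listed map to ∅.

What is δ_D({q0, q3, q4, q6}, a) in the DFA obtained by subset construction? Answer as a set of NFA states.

δ(q0,a) = {q0, q4}; δ(q3,a) = {q0, q2, q3, q5}; δ(q4,a) = {q3, q4, q6}; δ(q6,a) = {q1, q3}.
Union: {q0, q1, q2, q3, q4, q5, q6}.

{q0, q1, q2, q3, q4, q5, q6}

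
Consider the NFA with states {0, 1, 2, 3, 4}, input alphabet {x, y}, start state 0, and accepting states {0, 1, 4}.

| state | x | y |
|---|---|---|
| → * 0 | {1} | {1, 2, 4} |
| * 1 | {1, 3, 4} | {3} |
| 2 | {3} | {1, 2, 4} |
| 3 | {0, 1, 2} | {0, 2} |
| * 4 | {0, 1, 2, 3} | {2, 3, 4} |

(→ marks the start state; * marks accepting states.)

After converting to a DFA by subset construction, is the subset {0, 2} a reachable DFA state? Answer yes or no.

Start state of the DFA: {0}.
{0} --x--> {1}  [new]
{0} --y--> {1, 2, 4}  [new]
{1} --x--> {1, 3, 4}  [new]
{1} --y--> {3}  [new]
{1, 2, 4} --x--> {0, 1, 2, 3, 4}  [new]
{1, 2, 4} --y--> {1, 2, 3, 4}  [new]
{1, 3, 4} --x--> {0, 1, 2, 3, 4}  [seen]
{1, 3, 4} --y--> {0, 2, 3, 4}  [new]
{3} --x--> {0, 1, 2}  [new]
{3} --y--> {0, 2}  [new]
{0, 1, 2, 3, 4} --x--> {0, 1, 2, 3, 4}  [seen]
{0, 1, 2, 3, 4} --y--> {0, 1, 2, 3, 4}  [seen]
{1, 2, 3, 4} --x--> {0, 1, 2, 3, 4}  [seen]
{1, 2, 3, 4} --y--> {0, 1, 2, 3, 4}  [seen]
{0, 2, 3, 4} --x--> {0, 1, 2, 3}  [new]
{0, 2, 3, 4} --y--> {0, 1, 2, 3, 4}  [seen]
{0, 1, 2} --x--> {1, 3, 4}  [seen]
{0, 1, 2} --y--> {1, 2, 3, 4}  [seen]
{0, 2} --x--> {1, 3}  [new]
{0, 2} --y--> {1, 2, 4}  [seen]
{0, 1, 2, 3} --x--> {0, 1, 2, 3, 4}  [seen]
{0, 1, 2, 3} --y--> {0, 1, 2, 3, 4}  [seen]
{1, 3} --x--> {0, 1, 2, 3, 4}  [seen]
{1, 3} --y--> {0, 2, 3}  [new]
{0, 2, 3} --x--> {0, 1, 2, 3}  [seen]
{0, 2, 3} --y--> {0, 1, 2, 4}  [new]
{0, 1, 2, 4} --x--> {0, 1, 2, 3, 4}  [seen]
{0, 1, 2, 4} --y--> {1, 2, 3, 4}  [seen]
Reachable DFA states: {0}, {1}, {1, 2, 4}, {1, 3, 4}, {3}, {0, 1, 2, 3, 4}, {1, 2, 3, 4}, {0, 2, 3, 4}, {0, 1, 2}, {0, 2}, {0, 1, 2, 3}, {1, 3}, {0, 2, 3}, {0, 1, 2, 4}.
{0, 2} is among them.

yes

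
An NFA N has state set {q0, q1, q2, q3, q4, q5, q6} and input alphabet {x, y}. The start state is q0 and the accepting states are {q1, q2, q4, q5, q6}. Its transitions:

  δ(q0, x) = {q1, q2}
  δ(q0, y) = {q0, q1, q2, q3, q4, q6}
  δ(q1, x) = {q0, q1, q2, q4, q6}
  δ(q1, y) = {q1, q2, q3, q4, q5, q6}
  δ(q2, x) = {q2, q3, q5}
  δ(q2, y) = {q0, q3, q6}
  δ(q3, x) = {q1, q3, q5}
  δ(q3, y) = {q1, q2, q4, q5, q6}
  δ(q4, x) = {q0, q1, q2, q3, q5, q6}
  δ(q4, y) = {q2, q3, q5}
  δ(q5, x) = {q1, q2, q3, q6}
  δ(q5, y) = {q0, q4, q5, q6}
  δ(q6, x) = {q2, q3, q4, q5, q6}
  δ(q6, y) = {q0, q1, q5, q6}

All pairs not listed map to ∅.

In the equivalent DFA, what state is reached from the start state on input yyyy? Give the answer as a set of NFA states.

{q0, q1, q2, q3, q4, q5, q6}

Start: {q0}.
δ(q0,y) = {q0, q1, q2, q3, q4, q6}.
Union: {q0, q1, q2, q3, q4, q6}.
After y: {q0, q1, q2, q3, q4, q6}.
δ(q0,y) = {q0, q1, q2, q3, q4, q6}; δ(q1,y) = {q1, q2, q3, q4, q5, q6}; δ(q2,y) = {q0, q3, q6}; δ(q3,y) = {q1, q2, q4, q5, q6}; δ(q4,y) = {q2, q3, q5}; δ(q6,y) = {q0, q1, q5, q6}.
Union: {q0, q1, q2, q3, q4, q5, q6}.
After y: {q0, q1, q2, q3, q4, q5, q6}.
δ(q0,y) = {q0, q1, q2, q3, q4, q6}; δ(q1,y) = {q1, q2, q3, q4, q5, q6}; δ(q2,y) = {q0, q3, q6}; δ(q3,y) = {q1, q2, q4, q5, q6}; δ(q4,y) = {q2, q3, q5}; δ(q5,y) = {q0, q4, q5, q6}; δ(q6,y) = {q0, q1, q5, q6}.
Union: {q0, q1, q2, q3, q4, q5, q6}.
After y: {q0, q1, q2, q3, q4, q5, q6}.
δ(q0,y) = {q0, q1, q2, q3, q4, q6}; δ(q1,y) = {q1, q2, q3, q4, q5, q6}; δ(q2,y) = {q0, q3, q6}; δ(q3,y) = {q1, q2, q4, q5, q6}; δ(q4,y) = {q2, q3, q5}; δ(q5,y) = {q0, q4, q5, q6}; δ(q6,y) = {q0, q1, q5, q6}.
Union: {q0, q1, q2, q3, q4, q5, q6}.
After y: {q0, q1, q2, q3, q4, q5, q6}.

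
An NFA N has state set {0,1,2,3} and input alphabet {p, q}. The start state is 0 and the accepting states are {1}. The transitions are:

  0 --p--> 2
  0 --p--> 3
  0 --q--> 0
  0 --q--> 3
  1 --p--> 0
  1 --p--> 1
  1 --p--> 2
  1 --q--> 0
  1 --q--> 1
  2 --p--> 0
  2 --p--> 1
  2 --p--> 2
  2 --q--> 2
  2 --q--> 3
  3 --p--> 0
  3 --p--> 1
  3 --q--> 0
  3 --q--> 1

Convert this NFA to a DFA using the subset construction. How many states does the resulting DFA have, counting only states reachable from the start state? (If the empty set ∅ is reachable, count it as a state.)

6

Start state of the DFA: {0}.
{0} --p--> {2,3}  [new]
{0} --q--> {0,3}  [new]
{2,3} --p--> {0,1,2}  [new]
{2,3} --q--> {0,1,2,3}  [new]
{0,3} --p--> {0,1,2,3}  [seen]
{0,3} --q--> {0,1,3}  [new]
{0,1,2} --p--> {0,1,2,3}  [seen]
{0,1,2} --q--> {0,1,2,3}  [seen]
{0,1,2,3} --p--> {0,1,2,3}  [seen]
{0,1,2,3} --q--> {0,1,2,3}  [seen]
{0,1,3} --p--> {0,1,2,3}  [seen]
{0,1,3} --q--> {0,1,3}  [seen]
Reachable DFA states: {0}, {2,3}, {0,3}, {0,1,2}, {0,1,2,3}, {0,1,3}.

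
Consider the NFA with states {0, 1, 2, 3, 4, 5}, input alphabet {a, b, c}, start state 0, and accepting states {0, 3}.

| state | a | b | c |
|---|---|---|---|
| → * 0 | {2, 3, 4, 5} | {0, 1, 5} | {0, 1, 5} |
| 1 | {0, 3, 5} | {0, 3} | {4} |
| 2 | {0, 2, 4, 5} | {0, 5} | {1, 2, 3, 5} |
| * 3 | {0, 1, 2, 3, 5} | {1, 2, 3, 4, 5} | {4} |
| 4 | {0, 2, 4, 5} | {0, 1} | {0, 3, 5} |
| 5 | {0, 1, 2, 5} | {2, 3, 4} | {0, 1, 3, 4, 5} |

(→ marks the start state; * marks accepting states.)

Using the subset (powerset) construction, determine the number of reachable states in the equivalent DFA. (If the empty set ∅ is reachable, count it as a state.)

Start state of the DFA: {0}.
{0} --a--> {2, 3, 4, 5}  [new]
{0} --b--> {0, 1, 5}  [new]
{0} --c--> {0, 1, 5}  [seen]
{2, 3, 4, 5} --a--> {0, 1, 2, 3, 4, 5}  [new]
{2, 3, 4, 5} --b--> {0, 1, 2, 3, 4, 5}  [seen]
{2, 3, 4, 5} --c--> {0, 1, 2, 3, 4, 5}  [seen]
{0, 1, 5} --a--> {0, 1, 2, 3, 4, 5}  [seen]
{0, 1, 5} --b--> {0, 1, 2, 3, 4, 5}  [seen]
{0, 1, 5} --c--> {0, 1, 3, 4, 5}  [new]
{0, 1, 2, 3, 4, 5} --a--> {0, 1, 2, 3, 4, 5}  [seen]
{0, 1, 2, 3, 4, 5} --b--> {0, 1, 2, 3, 4, 5}  [seen]
{0, 1, 2, 3, 4, 5} --c--> {0, 1, 2, 3, 4, 5}  [seen]
{0, 1, 3, 4, 5} --a--> {0, 1, 2, 3, 4, 5}  [seen]
{0, 1, 3, 4, 5} --b--> {0, 1, 2, 3, 4, 5}  [seen]
{0, 1, 3, 4, 5} --c--> {0, 1, 3, 4, 5}  [seen]
Reachable DFA states: {0}, {2, 3, 4, 5}, {0, 1, 5}, {0, 1, 2, 3, 4, 5}, {0, 1, 3, 4, 5}.

5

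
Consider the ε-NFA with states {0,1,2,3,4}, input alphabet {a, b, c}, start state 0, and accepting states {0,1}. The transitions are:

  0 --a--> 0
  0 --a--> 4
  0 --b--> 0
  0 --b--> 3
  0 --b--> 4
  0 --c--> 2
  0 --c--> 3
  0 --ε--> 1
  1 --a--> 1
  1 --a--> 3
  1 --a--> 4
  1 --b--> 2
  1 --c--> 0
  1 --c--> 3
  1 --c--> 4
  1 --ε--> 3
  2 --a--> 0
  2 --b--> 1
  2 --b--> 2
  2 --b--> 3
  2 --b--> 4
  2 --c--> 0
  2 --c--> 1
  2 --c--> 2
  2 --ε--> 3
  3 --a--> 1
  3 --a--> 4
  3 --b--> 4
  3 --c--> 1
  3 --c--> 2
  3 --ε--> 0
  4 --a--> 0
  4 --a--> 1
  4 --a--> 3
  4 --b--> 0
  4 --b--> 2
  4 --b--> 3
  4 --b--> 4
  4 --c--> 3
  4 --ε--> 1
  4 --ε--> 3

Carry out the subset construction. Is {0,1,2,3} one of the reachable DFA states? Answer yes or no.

no

Start state of the DFA: {0,1,3} (ε-closure of the NFA start).
{0,1,3} --a--> {0,1,3,4}  [new]
{0,1,3} --b--> {0,1,2,3,4}  [new]
{0,1,3} --c--> {0,1,2,3,4}  [seen]
{0,1,3,4} --a--> {0,1,3,4}  [seen]
{0,1,3,4} --b--> {0,1,2,3,4}  [seen]
{0,1,3,4} --c--> {0,1,2,3,4}  [seen]
{0,1,2,3,4} --a--> {0,1,3,4}  [seen]
{0,1,2,3,4} --b--> {0,1,2,3,4}  [seen]
{0,1,2,3,4} --c--> {0,1,2,3,4}  [seen]
Reachable DFA states: {0,1,3}, {0,1,3,4}, {0,1,2,3,4}.
{0,1,2,3} is not among them.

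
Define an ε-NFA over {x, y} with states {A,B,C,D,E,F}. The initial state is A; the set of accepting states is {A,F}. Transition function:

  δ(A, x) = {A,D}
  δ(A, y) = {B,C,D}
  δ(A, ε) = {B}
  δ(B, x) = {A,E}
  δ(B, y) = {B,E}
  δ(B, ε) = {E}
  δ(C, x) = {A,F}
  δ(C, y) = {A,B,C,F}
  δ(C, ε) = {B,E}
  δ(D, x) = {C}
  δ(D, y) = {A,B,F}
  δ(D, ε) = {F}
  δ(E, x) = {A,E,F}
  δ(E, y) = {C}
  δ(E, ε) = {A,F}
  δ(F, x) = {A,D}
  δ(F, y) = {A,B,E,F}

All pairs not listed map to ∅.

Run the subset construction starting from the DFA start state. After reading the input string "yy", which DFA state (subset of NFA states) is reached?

Start: {A,B,E,F}.
δ(A,y) = {B,C,D}; δ(B,y) = {B,E}; δ(E,y) = {C}; δ(F,y) = {A,B,E,F}.
Union: {A,B,C,D,E,F}.
After y: {A,B,C,D,E,F}.
δ(A,y) = {B,C,D}; δ(B,y) = {B,E}; δ(C,y) = {A,B,C,F}; δ(D,y) = {A,B,F}; δ(E,y) = {C}; δ(F,y) = {A,B,E,F}.
Union: {A,B,C,D,E,F}.
After y: {A,B,C,D,E,F}.

{A,B,C,D,E,F}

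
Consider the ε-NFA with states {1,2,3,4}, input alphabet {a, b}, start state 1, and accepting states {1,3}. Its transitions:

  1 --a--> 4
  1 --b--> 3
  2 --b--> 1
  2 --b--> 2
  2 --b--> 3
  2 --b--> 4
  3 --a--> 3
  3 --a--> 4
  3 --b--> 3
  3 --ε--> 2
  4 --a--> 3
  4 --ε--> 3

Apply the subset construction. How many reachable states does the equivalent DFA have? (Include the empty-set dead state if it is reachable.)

Start state of the DFA: {1} (ε-closure of the NFA start).
{1} --a--> {2,3,4}  [new]
{1} --b--> {2,3}  [new]
{2,3,4} --a--> {2,3,4}  [seen]
{2,3,4} --b--> {1,2,3,4}  [new]
{2,3} --a--> {2,3,4}  [seen]
{2,3} --b--> {1,2,3,4}  [seen]
{1,2,3,4} --a--> {2,3,4}  [seen]
{1,2,3,4} --b--> {1,2,3,4}  [seen]
Reachable DFA states: {1}, {2,3,4}, {2,3}, {1,2,3,4}.

4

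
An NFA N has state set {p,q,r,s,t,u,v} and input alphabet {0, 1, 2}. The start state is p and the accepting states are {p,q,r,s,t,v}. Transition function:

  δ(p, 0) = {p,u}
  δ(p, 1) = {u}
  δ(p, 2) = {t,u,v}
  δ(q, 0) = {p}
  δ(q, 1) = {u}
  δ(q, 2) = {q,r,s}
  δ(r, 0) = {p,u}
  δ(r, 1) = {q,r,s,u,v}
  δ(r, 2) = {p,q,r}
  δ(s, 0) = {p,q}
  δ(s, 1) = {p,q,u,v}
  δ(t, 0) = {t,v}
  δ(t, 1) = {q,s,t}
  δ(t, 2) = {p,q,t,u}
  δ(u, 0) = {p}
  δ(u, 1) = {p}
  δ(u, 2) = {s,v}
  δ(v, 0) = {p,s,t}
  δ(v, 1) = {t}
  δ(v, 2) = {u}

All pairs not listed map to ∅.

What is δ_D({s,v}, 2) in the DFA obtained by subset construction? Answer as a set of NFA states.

{u}

δ(s,2) = ∅; δ(v,2) = {u}.
Union: {u}.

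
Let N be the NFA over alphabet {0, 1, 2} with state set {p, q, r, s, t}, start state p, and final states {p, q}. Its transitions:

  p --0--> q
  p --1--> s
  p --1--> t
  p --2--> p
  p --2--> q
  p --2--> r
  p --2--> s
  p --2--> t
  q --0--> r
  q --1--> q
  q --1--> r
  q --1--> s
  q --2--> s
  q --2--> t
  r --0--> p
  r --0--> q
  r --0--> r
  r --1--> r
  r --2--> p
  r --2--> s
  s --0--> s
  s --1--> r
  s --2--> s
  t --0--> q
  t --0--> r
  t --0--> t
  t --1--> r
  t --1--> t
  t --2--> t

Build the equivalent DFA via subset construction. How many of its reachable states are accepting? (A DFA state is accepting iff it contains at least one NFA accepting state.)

11

Start state of the DFA: {p}.
{p} --0--> {q}  [new]
{p} --1--> {s, t}  [new]
{p} --2--> {p, q, r, s, t}  [new]
{q} --0--> {r}  [new]
{q} --1--> {q, r, s}  [new]
{q} --2--> {s, t}  [seen]
{s, t} --0--> {q, r, s, t}  [new]
{s, t} --1--> {r, t}  [new]
{s, t} --2--> {s, t}  [seen]
{p, q, r, s, t} --0--> {p, q, r, s, t}  [seen]
{p, q, r, s, t} --1--> {q, r, s, t}  [seen]
{p, q, r, s, t} --2--> {p, q, r, s, t}  [seen]
{r} --0--> {p, q, r}  [new]
{r} --1--> {r}  [seen]
{r} --2--> {p, s}  [new]
{q, r, s} --0--> {p, q, r, s}  [new]
{q, r, s} --1--> {q, r, s}  [seen]
{q, r, s} --2--> {p, s, t}  [new]
{q, r, s, t} --0--> {p, q, r, s, t}  [seen]
{q, r, s, t} --1--> {q, r, s, t}  [seen]
{q, r, s, t} --2--> {p, s, t}  [seen]
{r, t} --0--> {p, q, r, t}  [new]
{r, t} --1--> {r, t}  [seen]
{r, t} --2--> {p, s, t}  [seen]
{p, q, r} --0--> {p, q, r}  [seen]
{p, q, r} --1--> {q, r, s, t}  [seen]
{p, q, r} --2--> {p, q, r, s, t}  [seen]
{p, s} --0--> {q, s}  [new]
{p, s} --1--> {r, s, t}  [new]
{p, s} --2--> {p, q, r, s, t}  [seen]
{p, q, r, s} --0--> {p, q, r, s}  [seen]
{p, q, r, s} --1--> {q, r, s, t}  [seen]
{p, q, r, s} --2--> {p, q, r, s, t}  [seen]
{p, s, t} --0--> {q, r, s, t}  [seen]
{p, s, t} --1--> {r, s, t}  [seen]
{p, s, t} --2--> {p, q, r, s, t}  [seen]
{p, q, r, t} --0--> {p, q, r, t}  [seen]
{p, q, r, t} --1--> {q, r, s, t}  [seen]
{p, q, r, t} --2--> {p, q, r, s, t}  [seen]
{q, s} --0--> {r, s}  [new]
{q, s} --1--> {q, r, s}  [seen]
{q, s} --2--> {s, t}  [seen]
{r, s, t} --0--> {p, q, r, s, t}  [seen]
{r, s, t} --1--> {r, t}  [seen]
{r, s, t} --2--> {p, s, t}  [seen]
{r, s} --0--> {p, q, r, s}  [seen]
{r, s} --1--> {r}  [seen]
{r, s} --2--> {p, s}  [seen]
Reachable DFA states: {p}, {q}, {s, t}, {p, q, r, s, t}, {r}, {q, r, s}, {q, r, s, t}, {r, t}, {p, q, r}, {p, s}, {p, q, r, s}, {p, s, t}, {p, q, r, t}, {q, s}, {r, s, t}, {r, s}.
Accepting DFA states (contain an NFA accepting state): {p}, {q}, {p, q, r, s, t}, {q, r, s}, {q, r, s, t}, {p, q, r}, {p, s}, {p, q, r, s}, {p, s, t}, {p, q, r, t}, {q, s}.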